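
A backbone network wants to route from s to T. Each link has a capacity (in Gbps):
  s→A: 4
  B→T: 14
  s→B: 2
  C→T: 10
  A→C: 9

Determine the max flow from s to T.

Augment s→B→T: bottleneck 2. Total 2.
Augment s→A→C→T: bottleneck 4. Total 6.
No augmenting path remains in the residual graph.

6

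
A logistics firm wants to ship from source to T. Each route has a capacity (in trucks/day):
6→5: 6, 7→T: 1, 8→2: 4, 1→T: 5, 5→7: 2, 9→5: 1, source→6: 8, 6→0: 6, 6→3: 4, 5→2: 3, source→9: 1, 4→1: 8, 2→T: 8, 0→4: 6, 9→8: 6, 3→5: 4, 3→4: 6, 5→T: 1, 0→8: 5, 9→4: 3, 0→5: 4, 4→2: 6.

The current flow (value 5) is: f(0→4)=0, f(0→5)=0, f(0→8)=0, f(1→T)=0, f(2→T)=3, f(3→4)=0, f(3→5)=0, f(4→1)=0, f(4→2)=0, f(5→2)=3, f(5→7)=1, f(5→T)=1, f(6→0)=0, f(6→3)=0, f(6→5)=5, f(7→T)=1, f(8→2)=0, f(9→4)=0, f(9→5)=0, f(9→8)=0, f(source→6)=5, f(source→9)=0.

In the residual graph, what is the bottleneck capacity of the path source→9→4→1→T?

1

Residual capacities along the path: source→9: 1, 9→4: 3, 4→1: 8, 1→T: 5.
Minimum is 1.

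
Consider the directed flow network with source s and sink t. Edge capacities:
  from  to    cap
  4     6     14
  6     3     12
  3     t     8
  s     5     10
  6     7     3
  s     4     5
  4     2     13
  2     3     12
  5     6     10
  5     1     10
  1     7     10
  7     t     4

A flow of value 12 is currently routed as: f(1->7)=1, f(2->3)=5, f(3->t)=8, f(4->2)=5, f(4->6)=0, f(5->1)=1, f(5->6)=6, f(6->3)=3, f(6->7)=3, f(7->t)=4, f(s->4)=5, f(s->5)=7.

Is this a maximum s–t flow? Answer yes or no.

Yes

Residual reachable from s: {1, 2, 3, 4, 5, 6, 7, s}; t is not reachable.
Saturated cut: 3->t, 7->t with total capacity 12 = current flow value. Flow is maximum.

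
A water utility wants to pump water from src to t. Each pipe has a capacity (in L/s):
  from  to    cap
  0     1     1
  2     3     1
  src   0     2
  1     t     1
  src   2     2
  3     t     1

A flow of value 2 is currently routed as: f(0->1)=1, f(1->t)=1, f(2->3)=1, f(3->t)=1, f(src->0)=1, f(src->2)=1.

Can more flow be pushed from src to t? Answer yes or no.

Residual reachable from src: {0, 2, src}; t is not reachable.
Saturated cut: 2->3, 0->1 with total capacity 2 = current flow value. Flow is maximum.

No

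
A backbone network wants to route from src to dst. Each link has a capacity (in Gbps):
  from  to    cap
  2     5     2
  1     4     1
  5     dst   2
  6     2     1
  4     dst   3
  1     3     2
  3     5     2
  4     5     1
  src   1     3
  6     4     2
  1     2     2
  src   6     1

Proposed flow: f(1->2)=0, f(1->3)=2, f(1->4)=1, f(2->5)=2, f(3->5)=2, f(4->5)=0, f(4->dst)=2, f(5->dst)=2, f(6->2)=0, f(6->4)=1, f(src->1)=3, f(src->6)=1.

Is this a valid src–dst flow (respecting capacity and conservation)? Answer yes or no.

No

Conservation fails at 2: inflow 0 ≠ outflow 2.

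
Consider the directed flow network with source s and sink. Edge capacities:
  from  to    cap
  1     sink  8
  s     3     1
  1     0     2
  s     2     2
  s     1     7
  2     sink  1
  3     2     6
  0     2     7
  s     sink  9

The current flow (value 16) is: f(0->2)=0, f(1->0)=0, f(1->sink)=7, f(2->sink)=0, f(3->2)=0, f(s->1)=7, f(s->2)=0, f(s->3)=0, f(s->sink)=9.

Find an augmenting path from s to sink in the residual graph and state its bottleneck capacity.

s->2->sink, bottleneck 1

Residual along s->2->sink: s->2: 2, 2->sink: 1.
Bottleneck = min = 1.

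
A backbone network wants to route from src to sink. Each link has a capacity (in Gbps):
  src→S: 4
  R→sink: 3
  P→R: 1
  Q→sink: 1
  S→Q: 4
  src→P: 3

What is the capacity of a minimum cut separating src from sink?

Max flow = 2 (via 2 augmenting paths).
In the residual at optimum, the set reachable from src is {P, Q, S, src}.
Cut edges: P→R (cap 1), Q→sink (cap 1). Sum = 2.

2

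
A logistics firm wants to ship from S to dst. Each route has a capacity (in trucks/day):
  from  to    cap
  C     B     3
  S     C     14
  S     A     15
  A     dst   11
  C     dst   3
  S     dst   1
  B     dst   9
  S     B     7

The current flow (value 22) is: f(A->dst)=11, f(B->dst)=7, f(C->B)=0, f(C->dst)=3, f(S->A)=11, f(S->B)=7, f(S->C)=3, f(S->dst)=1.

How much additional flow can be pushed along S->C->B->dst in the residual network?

Residual capacities along the path: S->C: 11, C->B: 3, B->dst: 2.
Minimum is 2.

2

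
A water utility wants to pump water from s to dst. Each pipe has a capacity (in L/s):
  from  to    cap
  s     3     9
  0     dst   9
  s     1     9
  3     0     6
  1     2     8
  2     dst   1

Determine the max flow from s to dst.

Augment s→1→2→dst: bottleneck 1. Total 1.
Augment s→3→0→dst: bottleneck 6. Total 7.
No augmenting path remains in the residual graph.

7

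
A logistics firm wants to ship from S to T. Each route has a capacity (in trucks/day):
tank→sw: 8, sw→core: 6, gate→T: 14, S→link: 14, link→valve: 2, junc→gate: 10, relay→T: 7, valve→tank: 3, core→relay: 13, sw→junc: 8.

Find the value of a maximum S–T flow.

Augment S→link→valve→tank→sw→core→relay→T: bottleneck 2. Total 2.
No augmenting path remains in the residual graph.

2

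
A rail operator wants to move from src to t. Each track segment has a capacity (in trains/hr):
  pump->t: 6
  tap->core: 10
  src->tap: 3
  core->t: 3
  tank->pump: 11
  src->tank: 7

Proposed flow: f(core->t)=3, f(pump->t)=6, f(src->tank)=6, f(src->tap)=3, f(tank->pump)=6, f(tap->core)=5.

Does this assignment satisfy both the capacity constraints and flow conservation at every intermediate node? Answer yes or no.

Conservation fails at tap: inflow 3 ≠ outflow 5.

No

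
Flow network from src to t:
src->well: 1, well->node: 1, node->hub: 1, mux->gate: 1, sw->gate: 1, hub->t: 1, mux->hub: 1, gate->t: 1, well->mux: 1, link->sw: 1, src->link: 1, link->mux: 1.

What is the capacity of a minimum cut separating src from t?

Max flow = 2 (via 2 augmenting paths).
In the residual at optimum, the set reachable from src is {src}.
Cut edges: src->link (cap 1), src->well (cap 1). Sum = 2.

2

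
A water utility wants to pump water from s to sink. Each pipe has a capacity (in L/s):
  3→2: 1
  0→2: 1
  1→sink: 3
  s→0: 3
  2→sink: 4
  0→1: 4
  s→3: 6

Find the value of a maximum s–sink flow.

Augment s→0→1→sink: bottleneck 3. Total 3.
Augment s→3→2→sink: bottleneck 1. Total 4.
No augmenting path remains in the residual graph.

4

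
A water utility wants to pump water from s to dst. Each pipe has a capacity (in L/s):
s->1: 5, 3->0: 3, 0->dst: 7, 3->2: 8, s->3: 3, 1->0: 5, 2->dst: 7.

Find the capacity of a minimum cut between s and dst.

8

Max flow = 8 (via 2 augmenting paths).
In the residual at optimum, the set reachable from s is {s}.
Cut edges: s->3 (cap 3), s->1 (cap 5). Sum = 8.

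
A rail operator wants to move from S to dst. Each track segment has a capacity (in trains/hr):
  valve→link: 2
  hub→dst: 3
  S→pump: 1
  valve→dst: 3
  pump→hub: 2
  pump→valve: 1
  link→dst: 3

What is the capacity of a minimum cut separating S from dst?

Max flow = 1 (via 1 augmenting path).
In the residual at optimum, the set reachable from S is {S}.
Cut edges: S→pump (cap 1). Sum = 1.

1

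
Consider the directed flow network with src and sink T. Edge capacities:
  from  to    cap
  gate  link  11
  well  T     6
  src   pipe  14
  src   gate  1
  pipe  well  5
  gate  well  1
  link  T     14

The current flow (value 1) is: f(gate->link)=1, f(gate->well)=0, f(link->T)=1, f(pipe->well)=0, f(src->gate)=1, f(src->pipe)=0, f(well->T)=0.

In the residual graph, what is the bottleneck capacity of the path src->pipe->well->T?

5

Residual capacities along the path: src->pipe: 14, pipe->well: 5, well->T: 6.
Minimum is 5.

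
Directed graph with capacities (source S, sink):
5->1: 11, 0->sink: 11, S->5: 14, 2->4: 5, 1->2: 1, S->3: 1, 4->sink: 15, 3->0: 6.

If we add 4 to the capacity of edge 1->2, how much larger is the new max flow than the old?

4

Original max flow = 2.
After raising cap(1->2), augmenting paths through that edge carry 4 more units.
New max flow = 6. Increase = 4.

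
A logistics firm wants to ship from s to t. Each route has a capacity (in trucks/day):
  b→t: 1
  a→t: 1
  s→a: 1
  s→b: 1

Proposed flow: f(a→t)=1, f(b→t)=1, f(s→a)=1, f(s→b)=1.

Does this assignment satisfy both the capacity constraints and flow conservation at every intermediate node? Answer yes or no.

Every edge has 0 ≤ f(e) ≤ cap(e).
At each intermediate node, inflow equals outflow.

Yes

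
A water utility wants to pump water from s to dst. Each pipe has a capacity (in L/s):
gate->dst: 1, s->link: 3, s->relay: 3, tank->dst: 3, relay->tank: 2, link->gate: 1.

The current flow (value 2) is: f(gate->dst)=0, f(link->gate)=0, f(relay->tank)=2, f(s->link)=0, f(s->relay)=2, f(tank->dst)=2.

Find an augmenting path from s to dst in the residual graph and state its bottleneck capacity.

s->link->gate->dst, bottleneck 1

Residual along s->link->gate->dst: s->link: 3, link->gate: 1, gate->dst: 1.
Bottleneck = min = 1.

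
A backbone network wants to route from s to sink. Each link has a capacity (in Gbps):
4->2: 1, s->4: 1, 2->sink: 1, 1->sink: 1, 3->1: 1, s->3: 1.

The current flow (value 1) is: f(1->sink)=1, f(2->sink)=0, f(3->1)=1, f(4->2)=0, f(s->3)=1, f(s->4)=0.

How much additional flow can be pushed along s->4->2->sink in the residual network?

1

Residual capacities along the path: s->4: 1, 4->2: 1, 2->sink: 1.
Minimum is 1.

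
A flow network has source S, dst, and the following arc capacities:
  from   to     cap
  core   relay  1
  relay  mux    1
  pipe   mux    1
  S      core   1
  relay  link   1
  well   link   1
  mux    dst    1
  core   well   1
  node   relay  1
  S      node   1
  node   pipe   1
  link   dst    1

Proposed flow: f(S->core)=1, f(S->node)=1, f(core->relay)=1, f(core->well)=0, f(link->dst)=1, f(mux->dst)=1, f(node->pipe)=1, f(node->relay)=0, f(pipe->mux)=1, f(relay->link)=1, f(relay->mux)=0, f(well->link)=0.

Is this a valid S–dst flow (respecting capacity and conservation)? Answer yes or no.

Yes

Every edge has 0 ≤ f(e) ≤ cap(e).
At each intermediate node, inflow equals outflow.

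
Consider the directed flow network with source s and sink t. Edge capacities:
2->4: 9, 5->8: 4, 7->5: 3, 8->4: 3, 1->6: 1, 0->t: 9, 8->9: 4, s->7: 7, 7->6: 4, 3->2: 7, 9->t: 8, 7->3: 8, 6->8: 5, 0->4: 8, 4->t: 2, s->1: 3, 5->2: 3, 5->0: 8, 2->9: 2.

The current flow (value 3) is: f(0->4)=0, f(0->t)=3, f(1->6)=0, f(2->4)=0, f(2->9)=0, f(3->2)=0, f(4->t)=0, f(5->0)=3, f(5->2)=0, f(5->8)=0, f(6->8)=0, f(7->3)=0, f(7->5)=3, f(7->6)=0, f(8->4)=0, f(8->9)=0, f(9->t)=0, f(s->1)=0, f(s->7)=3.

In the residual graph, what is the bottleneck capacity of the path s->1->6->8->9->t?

Residual capacities along the path: s->1: 3, 1->6: 1, 6->8: 5, 8->9: 4, 9->t: 8.
Minimum is 1.

1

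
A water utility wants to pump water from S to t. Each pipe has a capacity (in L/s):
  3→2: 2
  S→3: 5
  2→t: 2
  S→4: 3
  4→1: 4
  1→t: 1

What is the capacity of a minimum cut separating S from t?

3

Max flow = 3 (via 2 augmenting paths).
In the residual at optimum, the set reachable from S is {1, 3, 4, S}.
Cut edges: 3→2 (cap 2), 1→t (cap 1). Sum = 3.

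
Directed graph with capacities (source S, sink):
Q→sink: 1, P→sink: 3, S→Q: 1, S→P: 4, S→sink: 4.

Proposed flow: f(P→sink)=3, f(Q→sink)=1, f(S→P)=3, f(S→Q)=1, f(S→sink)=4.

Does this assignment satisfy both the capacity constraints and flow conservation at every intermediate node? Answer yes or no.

Every edge has 0 ≤ f(e) ≤ cap(e).
At each intermediate node, inflow equals outflow.

Yes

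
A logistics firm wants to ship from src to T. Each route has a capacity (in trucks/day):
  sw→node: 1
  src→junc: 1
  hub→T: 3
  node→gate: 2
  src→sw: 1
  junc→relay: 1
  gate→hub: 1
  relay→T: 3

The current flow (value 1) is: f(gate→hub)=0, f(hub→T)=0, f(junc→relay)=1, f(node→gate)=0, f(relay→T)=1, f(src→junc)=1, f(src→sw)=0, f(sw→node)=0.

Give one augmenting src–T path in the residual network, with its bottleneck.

src→sw→node→gate→hub→T, bottleneck 1

Residual along src→sw→node→gate→hub→T: src→sw: 1, sw→node: 1, node→gate: 2, gate→hub: 1, hub→T: 3.
Bottleneck = min = 1.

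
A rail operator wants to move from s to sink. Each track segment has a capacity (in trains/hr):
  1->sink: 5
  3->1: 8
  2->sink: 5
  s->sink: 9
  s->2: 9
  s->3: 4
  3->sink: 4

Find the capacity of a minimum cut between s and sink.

18

Max flow = 18 (via 3 augmenting paths).
In the residual at optimum, the set reachable from s is {2, s}.
Cut edges: s->3 (cap 4), s->sink (cap 9), 2->sink (cap 5). Sum = 18.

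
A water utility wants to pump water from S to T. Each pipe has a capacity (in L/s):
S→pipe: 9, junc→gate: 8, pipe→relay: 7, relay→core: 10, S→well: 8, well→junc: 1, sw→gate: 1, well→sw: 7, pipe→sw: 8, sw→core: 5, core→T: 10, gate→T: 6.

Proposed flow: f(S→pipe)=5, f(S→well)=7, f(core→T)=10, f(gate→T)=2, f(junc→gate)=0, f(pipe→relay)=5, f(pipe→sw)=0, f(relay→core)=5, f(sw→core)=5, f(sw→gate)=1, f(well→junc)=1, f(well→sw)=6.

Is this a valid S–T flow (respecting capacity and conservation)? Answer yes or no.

No

Conservation fails at junc: inflow 1 ≠ outflow 0.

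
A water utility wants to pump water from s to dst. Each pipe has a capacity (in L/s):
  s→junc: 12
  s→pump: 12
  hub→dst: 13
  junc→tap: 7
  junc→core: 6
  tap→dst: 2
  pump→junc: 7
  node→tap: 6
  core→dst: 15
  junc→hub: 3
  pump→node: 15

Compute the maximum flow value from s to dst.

Augment s→junc→hub→dst: bottleneck 3. Total 3.
Augment s→junc→tap→dst: bottleneck 2. Total 5.
Augment s→junc→core→dst: bottleneck 6. Total 11.
No augmenting path remains in the residual graph.

11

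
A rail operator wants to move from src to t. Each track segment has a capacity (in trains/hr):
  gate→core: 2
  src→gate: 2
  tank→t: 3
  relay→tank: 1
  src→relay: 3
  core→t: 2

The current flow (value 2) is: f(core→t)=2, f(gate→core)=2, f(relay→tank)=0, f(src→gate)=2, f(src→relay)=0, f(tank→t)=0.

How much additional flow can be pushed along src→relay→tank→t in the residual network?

Residual capacities along the path: src→relay: 3, relay→tank: 1, tank→t: 3.
Minimum is 1.

1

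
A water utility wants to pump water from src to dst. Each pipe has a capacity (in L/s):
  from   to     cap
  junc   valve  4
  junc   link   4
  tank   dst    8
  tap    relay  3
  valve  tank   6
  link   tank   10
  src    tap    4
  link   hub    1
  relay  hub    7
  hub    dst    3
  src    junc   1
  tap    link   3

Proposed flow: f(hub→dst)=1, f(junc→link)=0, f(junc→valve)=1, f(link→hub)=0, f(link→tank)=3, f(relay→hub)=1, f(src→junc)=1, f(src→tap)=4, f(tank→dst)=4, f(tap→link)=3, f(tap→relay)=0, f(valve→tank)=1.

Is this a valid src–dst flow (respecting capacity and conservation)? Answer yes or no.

Conservation fails at tap: inflow 4 ≠ outflow 3.

No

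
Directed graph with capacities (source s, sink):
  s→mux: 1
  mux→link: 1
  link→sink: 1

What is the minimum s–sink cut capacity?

Max flow = 1 (via 1 augmenting path).
In the residual at optimum, the set reachable from s is {s}.
Cut edges: s→mux (cap 1). Sum = 1.

1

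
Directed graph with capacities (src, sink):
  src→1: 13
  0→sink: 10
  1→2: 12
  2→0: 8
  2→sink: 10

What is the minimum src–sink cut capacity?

Max flow = 12 (via 2 augmenting paths).
In the residual at optimum, the set reachable from src is {1, src}.
Cut edges: 1→2 (cap 12). Sum = 12.

12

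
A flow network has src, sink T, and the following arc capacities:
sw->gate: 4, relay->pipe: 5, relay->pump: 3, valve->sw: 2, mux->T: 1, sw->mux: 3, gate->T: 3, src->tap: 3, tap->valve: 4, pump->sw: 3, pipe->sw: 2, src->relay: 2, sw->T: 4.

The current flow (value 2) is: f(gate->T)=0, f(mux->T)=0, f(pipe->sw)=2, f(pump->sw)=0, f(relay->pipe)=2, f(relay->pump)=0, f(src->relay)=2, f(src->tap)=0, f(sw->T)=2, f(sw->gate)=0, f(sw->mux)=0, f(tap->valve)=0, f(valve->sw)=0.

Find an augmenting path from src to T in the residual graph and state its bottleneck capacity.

Residual along src->tap->valve->sw->T: src->tap: 3, tap->valve: 4, valve->sw: 2, sw->T: 2.
Bottleneck = min = 2.

src->tap->valve->sw->T, bottleneck 2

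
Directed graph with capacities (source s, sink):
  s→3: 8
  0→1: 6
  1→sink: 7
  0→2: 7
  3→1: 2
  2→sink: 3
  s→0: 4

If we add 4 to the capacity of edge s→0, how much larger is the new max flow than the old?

4

Original max flow = 6.
After raising cap(s→0), augmenting paths through that edge carry 4 more units.
New max flow = 10. Increase = 4.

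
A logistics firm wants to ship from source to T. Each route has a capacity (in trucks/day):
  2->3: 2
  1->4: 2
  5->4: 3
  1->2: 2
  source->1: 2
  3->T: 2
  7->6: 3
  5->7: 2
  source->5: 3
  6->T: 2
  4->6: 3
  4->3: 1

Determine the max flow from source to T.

Augment source->1->2->3->T: bottleneck 2. Total 2.
Augment source->5->4->6->T: bottleneck 2. Total 4.
No augmenting path remains in the residual graph.

4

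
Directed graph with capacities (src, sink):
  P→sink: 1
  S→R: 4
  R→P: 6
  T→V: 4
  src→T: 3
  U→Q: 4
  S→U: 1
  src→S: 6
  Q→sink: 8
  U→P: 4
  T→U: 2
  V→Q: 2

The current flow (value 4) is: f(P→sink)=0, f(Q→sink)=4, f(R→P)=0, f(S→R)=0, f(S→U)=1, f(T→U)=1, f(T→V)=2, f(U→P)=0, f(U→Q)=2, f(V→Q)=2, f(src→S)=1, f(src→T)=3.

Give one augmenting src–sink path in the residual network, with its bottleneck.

src→S→R→P→sink, bottleneck 1

Residual along src→S→R→P→sink: src→S: 5, S→R: 4, R→P: 6, P→sink: 1.
Bottleneck = min = 1.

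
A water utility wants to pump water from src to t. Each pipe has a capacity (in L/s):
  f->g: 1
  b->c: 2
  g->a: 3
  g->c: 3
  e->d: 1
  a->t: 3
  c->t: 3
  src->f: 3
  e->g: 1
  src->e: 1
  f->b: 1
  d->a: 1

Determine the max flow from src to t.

Augment src->f->b->c->t: bottleneck 1. Total 1.
Augment src->f->g->c->t: bottleneck 1. Total 2.
Augment src->e->g->c->t: bottleneck 1. Total 3.
No augmenting path remains in the residual graph.

3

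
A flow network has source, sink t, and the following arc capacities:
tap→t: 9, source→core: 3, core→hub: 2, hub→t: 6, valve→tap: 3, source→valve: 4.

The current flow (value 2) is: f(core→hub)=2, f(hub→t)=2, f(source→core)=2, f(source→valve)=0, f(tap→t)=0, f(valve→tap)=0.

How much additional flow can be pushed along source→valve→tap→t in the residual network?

Residual capacities along the path: source→valve: 4, valve→tap: 3, tap→t: 9.
Minimum is 3.

3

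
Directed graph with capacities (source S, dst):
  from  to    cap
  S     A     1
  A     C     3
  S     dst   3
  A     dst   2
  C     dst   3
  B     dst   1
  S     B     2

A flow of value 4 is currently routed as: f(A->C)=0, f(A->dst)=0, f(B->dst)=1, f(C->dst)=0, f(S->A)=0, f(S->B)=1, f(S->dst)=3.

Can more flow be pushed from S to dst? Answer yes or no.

Residual path S->A->dst has bottleneck 1 > 0.
Pushing 1 along it raises the flow to 5, so the given flow is not maximum.

Yes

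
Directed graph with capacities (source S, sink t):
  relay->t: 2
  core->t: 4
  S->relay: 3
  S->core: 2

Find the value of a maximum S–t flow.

Augment S->core->t: bottleneck 2. Total 2.
Augment S->relay->t: bottleneck 2. Total 4.
No augmenting path remains in the residual graph.

4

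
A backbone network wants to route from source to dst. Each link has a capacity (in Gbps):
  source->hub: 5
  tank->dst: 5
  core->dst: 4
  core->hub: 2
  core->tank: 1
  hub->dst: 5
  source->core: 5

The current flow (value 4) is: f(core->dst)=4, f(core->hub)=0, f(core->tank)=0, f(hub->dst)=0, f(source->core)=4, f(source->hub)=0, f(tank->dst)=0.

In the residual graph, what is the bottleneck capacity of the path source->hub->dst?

Residual capacities along the path: source->hub: 5, hub->dst: 5.
Minimum is 5.

5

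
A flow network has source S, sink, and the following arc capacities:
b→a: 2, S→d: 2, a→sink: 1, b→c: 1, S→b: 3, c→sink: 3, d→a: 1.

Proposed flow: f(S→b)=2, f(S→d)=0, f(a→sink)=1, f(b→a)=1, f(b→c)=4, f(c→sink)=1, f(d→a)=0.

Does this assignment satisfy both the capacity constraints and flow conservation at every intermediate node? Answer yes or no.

No

Capacity violated on b→c: flow 4 > capacity 1.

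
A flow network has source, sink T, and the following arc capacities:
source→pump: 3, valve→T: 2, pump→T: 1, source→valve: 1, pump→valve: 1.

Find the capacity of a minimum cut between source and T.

Max flow = 3 (via 3 augmenting paths).
In the residual at optimum, the set reachable from source is {pump, source}.
Cut edges: source→valve (cap 1), pump→valve (cap 1), pump→T (cap 1). Sum = 3.

3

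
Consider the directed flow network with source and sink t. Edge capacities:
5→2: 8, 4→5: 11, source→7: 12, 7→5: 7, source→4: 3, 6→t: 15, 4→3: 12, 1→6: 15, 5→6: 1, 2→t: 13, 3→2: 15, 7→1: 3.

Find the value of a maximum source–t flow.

Augment source→7→1→6→t: bottleneck 3. Total 3.
Augment source→7→5→6→t: bottleneck 1. Total 4.
Augment source→7→5→2→t: bottleneck 6. Total 10.
Augment source→4→5→2→t: bottleneck 2. Total 12.
Augment source→4→3→2→t: bottleneck 1. Total 13.
No augmenting path remains in the residual graph.

13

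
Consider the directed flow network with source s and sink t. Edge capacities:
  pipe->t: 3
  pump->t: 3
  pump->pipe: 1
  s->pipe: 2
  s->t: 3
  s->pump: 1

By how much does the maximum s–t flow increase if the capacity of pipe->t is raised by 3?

0

Original max flow = 6.
Edge pipe->t does not cross the min cut (source side {s}), so extra capacity there cannot help.
New max flow = 6. Increase = 0.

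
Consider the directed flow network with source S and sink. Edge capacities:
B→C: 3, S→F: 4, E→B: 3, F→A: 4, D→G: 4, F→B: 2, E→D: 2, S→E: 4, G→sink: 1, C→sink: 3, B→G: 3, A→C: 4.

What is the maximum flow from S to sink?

4

Augment S→F→A→C→sink: bottleneck 3. Total 3.
Augment S→F→B→G→sink: bottleneck 1. Total 4.
No augmenting path remains in the residual graph.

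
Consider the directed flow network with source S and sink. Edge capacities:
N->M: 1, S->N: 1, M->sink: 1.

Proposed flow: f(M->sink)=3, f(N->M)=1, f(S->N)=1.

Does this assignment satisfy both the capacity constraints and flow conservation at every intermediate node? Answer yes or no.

No

Capacity violated on M->sink: flow 3 > capacity 1.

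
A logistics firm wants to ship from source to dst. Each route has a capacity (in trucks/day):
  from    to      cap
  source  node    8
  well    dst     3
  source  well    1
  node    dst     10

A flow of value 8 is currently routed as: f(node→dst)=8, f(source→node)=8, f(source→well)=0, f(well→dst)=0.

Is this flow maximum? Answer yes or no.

Residual path source→well→dst has bottleneck 1 > 0.
Pushing 1 along it raises the flow to 9, so the given flow is not maximum.

No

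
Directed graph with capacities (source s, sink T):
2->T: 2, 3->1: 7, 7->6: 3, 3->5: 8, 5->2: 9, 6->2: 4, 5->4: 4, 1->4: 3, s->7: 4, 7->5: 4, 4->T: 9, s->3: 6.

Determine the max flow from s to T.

Augment s->7->6->2->T: bottleneck 2. Total 2.
Augment s->7->5->4->T: bottleneck 2. Total 4.
Augment s->3->5->4->T: bottleneck 2. Total 6.
Augment s->3->1->4->T: bottleneck 3. Total 9.
No augmenting path remains in the residual graph.

9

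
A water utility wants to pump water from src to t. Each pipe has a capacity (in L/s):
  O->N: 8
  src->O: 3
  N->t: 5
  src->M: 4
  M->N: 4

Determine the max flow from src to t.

Augment src->O->N->t: bottleneck 3. Total 3.
Augment src->M->N->t: bottleneck 2. Total 5.
No augmenting path remains in the residual graph.

5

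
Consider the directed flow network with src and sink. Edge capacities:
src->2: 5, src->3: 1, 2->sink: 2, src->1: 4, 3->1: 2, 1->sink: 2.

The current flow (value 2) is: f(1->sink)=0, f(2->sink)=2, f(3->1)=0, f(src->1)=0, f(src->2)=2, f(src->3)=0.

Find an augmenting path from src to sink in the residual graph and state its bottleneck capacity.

Residual along src->1->sink: src->1: 4, 1->sink: 2.
Bottleneck = min = 2.

src->1->sink, bottleneck 2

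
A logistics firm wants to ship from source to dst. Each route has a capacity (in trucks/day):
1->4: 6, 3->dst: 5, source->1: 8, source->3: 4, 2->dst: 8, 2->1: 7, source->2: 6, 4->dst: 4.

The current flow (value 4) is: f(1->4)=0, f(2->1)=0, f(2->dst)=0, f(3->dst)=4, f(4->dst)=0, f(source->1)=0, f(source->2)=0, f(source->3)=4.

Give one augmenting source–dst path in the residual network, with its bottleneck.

source->2->dst, bottleneck 6

Residual along source->2->dst: source->2: 6, 2->dst: 8.
Bottleneck = min = 6.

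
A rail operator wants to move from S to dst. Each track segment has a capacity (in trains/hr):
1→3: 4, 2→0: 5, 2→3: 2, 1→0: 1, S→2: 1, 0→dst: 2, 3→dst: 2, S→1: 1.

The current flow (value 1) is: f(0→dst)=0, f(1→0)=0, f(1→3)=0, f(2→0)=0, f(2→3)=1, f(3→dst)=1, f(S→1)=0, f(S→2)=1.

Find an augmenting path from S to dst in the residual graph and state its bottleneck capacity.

S→1→0→dst, bottleneck 1

Residual along S→1→0→dst: S→1: 1, 1→0: 1, 0→dst: 2.
Bottleneck = min = 1.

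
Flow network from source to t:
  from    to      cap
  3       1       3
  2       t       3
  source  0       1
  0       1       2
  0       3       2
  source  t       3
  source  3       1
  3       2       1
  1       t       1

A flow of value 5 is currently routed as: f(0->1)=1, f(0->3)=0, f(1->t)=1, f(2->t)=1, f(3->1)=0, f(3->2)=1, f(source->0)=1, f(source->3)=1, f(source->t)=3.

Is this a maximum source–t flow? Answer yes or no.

Residual reachable from source: {source}; t is not reachable.
Saturated cut: source->0, source->3, source->t with total capacity 5 = current flow value. Flow is maximum.

Yes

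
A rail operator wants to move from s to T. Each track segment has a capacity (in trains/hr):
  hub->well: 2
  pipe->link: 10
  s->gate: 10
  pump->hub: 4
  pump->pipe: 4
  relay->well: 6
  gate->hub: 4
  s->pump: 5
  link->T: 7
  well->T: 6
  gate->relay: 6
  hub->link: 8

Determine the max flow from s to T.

Augment s->gate->relay->well->T: bottleneck 6. Total 6.
Augment s->gate->hub->link->T: bottleneck 4. Total 10.
Augment s->pump->hub->link->T: bottleneck 3. Total 13.
No augmenting path remains in the residual graph.

13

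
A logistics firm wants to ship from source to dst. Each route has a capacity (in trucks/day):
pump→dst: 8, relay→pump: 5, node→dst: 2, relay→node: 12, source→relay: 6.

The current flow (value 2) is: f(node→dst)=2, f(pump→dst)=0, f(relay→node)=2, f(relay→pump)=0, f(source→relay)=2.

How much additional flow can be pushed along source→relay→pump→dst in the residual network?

Residual capacities along the path: source→relay: 4, relay→pump: 5, pump→dst: 8.
Minimum is 4.

4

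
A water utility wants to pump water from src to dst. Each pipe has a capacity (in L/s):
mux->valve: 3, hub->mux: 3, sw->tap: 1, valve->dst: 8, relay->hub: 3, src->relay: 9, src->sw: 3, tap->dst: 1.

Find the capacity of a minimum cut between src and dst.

4

Max flow = 4 (via 2 augmenting paths).
In the residual at optimum, the set reachable from src is {relay, src, sw}.
Cut edges: relay->hub (cap 3), sw->tap (cap 1). Sum = 4.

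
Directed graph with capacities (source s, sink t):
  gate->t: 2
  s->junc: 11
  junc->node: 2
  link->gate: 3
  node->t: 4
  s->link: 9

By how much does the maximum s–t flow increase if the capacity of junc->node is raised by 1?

Original max flow = 4.
After raising cap(junc->node), augmenting paths through that edge carry 1 more unit.
New max flow = 5. Increase = 1.

1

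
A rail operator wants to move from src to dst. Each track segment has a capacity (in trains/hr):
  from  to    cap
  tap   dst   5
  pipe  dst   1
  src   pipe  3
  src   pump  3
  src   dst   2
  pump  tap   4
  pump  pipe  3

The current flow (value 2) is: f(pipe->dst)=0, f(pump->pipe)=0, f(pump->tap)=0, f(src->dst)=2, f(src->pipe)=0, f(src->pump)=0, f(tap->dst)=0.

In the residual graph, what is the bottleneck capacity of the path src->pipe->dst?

Residual capacities along the path: src->pipe: 3, pipe->dst: 1.
Minimum is 1.

1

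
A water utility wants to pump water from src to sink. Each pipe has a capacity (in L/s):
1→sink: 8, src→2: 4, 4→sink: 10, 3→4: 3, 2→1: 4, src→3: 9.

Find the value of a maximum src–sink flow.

Augment src→3→4→sink: bottleneck 3. Total 3.
Augment src→2→1→sink: bottleneck 4. Total 7.
No augmenting path remains in the residual graph.

7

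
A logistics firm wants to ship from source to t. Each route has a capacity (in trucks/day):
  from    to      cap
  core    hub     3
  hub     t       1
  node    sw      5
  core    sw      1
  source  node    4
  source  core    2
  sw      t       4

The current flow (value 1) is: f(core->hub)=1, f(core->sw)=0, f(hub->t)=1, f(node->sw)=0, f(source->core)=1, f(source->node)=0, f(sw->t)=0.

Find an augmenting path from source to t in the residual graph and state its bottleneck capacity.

Residual along source->core->sw->t: source->core: 1, core->sw: 1, sw->t: 4.
Bottleneck = min = 1.

source->core->sw->t, bottleneck 1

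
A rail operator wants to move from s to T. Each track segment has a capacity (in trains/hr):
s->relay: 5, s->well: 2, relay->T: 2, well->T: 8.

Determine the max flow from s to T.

4

Augment s->well->T: bottleneck 2. Total 2.
Augment s->relay->T: bottleneck 2. Total 4.
No augmenting path remains in the residual graph.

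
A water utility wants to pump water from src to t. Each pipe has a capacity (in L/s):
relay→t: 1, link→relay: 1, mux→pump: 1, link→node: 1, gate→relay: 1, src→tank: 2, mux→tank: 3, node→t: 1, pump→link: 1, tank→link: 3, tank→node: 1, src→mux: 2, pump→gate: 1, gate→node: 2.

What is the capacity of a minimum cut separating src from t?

Max flow = 2 (via 2 augmenting paths).
In the residual at optimum, the set reachable from src is {gate, link, mux, node, pump, relay, src, tank}.
Cut edges: relay→t (cap 1), node→t (cap 1). Sum = 2.

2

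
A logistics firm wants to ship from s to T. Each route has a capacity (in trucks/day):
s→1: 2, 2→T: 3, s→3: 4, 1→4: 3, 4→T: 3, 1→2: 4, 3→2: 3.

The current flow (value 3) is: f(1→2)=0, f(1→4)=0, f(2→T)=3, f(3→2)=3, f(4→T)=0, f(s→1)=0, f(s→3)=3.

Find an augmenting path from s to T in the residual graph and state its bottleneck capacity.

Residual along s→1→4→T: s→1: 2, 1→4: 3, 4→T: 3.
Bottleneck = min = 2.

s→1→4→T, bottleneck 2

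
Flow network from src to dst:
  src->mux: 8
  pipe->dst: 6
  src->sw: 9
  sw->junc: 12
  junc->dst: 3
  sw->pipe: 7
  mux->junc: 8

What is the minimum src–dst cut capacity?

9

Max flow = 9 (via 2 augmenting paths).
In the residual at optimum, the set reachable from src is {junc, mux, pipe, src, sw}.
Cut edges: junc->dst (cap 3), pipe->dst (cap 6). Sum = 9.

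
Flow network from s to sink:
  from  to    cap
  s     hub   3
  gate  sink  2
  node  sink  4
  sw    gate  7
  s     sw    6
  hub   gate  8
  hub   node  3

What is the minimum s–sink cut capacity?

Max flow = 5 (via 2 augmenting paths).
In the residual at optimum, the set reachable from s is {gate, s, sw}.
Cut edges: s->hub (cap 3), gate->sink (cap 2). Sum = 5.

5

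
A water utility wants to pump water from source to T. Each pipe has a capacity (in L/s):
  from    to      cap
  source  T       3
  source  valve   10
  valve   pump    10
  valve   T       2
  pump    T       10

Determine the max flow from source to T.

Augment source->T: bottleneck 3. Total 3.
Augment source->valve->T: bottleneck 2. Total 5.
Augment source->valve->pump->T: bottleneck 8. Total 13.
No augmenting path remains in the residual graph.

13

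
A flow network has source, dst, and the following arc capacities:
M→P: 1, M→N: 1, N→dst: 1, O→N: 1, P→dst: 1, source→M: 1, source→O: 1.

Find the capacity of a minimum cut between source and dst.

Max flow = 2 (via 2 augmenting paths).
In the residual at optimum, the set reachable from source is {source}.
Cut edges: source→O (cap 1), source→M (cap 1). Sum = 2.

2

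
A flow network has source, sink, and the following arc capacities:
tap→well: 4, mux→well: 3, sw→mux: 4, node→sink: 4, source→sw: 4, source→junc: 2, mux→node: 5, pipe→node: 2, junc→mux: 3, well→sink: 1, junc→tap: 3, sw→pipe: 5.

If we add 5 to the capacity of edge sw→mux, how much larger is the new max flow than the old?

0

Original max flow = 5.
Edge sw→mux does not cross the min cut (source side {junc, mux, node, pipe, source, sw, tap, well}), so extra capacity there cannot help.
New max flow = 5. Increase = 0.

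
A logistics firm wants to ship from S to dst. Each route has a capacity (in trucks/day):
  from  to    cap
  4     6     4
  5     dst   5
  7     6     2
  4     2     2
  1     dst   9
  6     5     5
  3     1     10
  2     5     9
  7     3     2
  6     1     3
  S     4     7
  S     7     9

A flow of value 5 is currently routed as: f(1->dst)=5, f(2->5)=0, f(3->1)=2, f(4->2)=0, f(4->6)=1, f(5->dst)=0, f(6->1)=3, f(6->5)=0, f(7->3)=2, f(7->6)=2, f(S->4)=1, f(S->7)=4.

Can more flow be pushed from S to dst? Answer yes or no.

Yes

Residual path S->4->6->5->dst has bottleneck 3 > 0.
Pushing 3 along it raises the flow to 8, so the given flow is not maximum.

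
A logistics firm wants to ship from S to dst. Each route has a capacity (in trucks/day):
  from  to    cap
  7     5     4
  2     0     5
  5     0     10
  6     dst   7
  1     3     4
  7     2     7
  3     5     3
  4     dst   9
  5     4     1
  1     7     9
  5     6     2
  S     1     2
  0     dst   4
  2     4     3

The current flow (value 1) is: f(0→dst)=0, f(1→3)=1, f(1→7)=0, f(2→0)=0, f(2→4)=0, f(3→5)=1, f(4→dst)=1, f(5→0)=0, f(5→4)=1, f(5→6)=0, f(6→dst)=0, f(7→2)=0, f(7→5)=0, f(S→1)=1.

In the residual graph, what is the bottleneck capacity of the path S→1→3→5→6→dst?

1

Residual capacities along the path: S→1: 1, 1→3: 3, 3→5: 2, 5→6: 2, 6→dst: 7.
Minimum is 1.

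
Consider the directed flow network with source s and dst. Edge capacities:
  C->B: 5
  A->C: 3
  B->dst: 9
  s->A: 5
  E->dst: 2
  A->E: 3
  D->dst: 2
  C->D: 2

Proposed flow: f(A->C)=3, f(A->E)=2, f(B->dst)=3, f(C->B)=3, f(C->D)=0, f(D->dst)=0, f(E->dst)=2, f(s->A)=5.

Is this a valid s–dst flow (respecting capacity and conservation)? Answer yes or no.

Every edge has 0 ≤ f(e) ≤ cap(e).
At each intermediate node, inflow equals outflow.

Yes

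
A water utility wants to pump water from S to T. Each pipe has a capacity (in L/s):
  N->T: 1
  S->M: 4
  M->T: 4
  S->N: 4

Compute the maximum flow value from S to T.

Augment S->M->T: bottleneck 4. Total 4.
Augment S->N->T: bottleneck 1. Total 5.
No augmenting path remains in the residual graph.

5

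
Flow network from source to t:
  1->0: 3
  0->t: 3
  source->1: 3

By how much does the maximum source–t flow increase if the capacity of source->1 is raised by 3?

0

Original max flow = 3.
Even with extra capacity on source->1, another cut of capacity 3 remains binding.
New max flow = 3. Increase = 0.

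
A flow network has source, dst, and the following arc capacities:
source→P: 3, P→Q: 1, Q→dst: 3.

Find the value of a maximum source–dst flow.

Augment source→P→Q→dst: bottleneck 1. Total 1.
No augmenting path remains in the residual graph.

1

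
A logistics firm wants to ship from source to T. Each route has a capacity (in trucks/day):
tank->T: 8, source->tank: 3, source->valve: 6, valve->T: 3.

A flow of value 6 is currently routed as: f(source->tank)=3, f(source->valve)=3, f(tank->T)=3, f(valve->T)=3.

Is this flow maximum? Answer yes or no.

Residual reachable from source: {source, valve}; T is not reachable.
Saturated cut: source->tank, valve->T with total capacity 6 = current flow value. Flow is maximum.

Yes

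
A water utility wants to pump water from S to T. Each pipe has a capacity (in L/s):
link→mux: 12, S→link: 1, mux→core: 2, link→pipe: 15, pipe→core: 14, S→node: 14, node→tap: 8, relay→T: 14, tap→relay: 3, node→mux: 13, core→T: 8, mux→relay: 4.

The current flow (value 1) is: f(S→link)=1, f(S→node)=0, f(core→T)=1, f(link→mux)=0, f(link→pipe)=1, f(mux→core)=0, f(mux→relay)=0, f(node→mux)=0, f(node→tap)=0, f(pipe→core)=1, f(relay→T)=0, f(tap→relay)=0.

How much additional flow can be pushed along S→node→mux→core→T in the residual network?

Residual capacities along the path: S→node: 14, node→mux: 13, mux→core: 2, core→T: 7.
Minimum is 2.

2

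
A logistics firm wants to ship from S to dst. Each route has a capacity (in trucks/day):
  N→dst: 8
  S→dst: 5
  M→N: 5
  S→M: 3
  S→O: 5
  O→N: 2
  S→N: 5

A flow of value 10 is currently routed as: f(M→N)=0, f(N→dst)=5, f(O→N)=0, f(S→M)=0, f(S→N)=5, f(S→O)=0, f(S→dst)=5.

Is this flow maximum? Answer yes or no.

No

Residual path S→O→N→dst has bottleneck 2 > 0.
Pushing 2 along it raises the flow to 12, so the given flow is not maximum.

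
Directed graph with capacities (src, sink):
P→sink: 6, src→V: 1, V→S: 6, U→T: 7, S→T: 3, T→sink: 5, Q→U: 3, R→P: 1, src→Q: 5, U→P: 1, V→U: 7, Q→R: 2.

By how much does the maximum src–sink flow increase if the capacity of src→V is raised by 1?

1

Original max flow = 5.
After raising cap(src→V), augmenting paths through that edge carry 1 more unit.
New max flow = 6. Increase = 1.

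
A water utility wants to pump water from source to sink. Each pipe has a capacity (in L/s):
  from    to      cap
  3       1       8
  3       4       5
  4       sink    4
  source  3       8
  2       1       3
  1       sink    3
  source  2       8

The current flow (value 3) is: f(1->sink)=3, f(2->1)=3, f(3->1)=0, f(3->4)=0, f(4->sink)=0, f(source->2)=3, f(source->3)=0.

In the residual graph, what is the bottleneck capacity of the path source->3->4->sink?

4

Residual capacities along the path: source->3: 8, 3->4: 5, 4->sink: 4.
Minimum is 4.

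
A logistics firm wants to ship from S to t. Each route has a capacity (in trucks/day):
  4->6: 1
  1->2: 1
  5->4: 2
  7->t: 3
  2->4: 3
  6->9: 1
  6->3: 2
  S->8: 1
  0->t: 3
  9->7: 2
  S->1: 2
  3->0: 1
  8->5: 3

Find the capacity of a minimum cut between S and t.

1

Max flow = 1 (via 1 augmenting path).
In the residual at optimum, the set reachable from S is {1, 2, 4, 5, 8, S}.
Cut edges: 4->6 (cap 1). Sum = 1.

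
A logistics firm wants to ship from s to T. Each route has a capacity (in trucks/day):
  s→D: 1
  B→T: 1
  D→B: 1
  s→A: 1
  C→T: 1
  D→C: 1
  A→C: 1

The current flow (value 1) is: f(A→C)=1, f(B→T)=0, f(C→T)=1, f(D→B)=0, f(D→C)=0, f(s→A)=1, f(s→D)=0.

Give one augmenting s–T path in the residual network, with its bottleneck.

s→D→B→T, bottleneck 1

Residual along s→D→B→T: s→D: 1, D→B: 1, B→T: 1.
Bottleneck = min = 1.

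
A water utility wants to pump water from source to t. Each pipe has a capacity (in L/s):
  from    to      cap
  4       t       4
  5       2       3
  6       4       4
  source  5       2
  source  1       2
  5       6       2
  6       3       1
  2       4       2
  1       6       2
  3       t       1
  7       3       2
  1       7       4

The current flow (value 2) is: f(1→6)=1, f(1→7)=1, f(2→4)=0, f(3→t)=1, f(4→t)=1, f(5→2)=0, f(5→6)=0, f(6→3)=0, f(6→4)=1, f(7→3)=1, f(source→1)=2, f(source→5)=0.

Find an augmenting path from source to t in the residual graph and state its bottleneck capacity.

source→5→6→4→t, bottleneck 2

Residual along source→5→6→4→t: source→5: 2, 5→6: 2, 6→4: 3, 4→t: 3.
Bottleneck = min = 2.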